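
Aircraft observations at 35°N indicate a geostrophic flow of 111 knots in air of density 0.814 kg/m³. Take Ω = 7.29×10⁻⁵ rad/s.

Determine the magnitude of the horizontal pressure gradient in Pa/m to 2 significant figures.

3.9×10⁻³ Pa/m

Coriolis parameter at 35°N:
f = 2Ω sin φ = 2 × 7.29×10⁻⁵ × sin 35° = 8.36×10⁻⁵ s⁻¹
Wind speed in SI: 111 knots = 57.1 m/s
Geostrophic balance rearranged: |∂P/∂n| = f ρ V_g
|∂P/∂n| = 8.36×10⁻⁵ × 0.814 × 57.1 = 3.89×10⁻³ Pa/m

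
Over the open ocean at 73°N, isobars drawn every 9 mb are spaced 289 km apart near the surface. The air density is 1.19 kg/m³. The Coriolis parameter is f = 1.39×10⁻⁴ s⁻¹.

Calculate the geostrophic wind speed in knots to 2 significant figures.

Pressure gradient: |∂P/∂n| = 900 Pa / 289000 m = 3.11×10⁻³ Pa/m
Geostrophic balance (pressure-gradient force = Coriolis force):
V_g = (1/(fρ)) |∂P/∂n| = 3.11×10⁻³ / (1.39×10⁻⁴ × 1.19) = 18.8 m/s
Converting: 18.8 m/s × 1.944 = 37 knots

37 knots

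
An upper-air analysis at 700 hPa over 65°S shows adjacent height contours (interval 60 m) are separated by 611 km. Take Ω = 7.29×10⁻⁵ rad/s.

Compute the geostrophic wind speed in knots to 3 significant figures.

Coriolis parameter at 65°S:
f = 2Ω sin φ = 2 × 7.29×10⁻⁵ × sin 65° = 1.32×10⁻⁴ s⁻¹
Height gradient: |∂Z/∂n| = 60 m / 611000 m = 9.82×10⁻⁵
On a pressure surface, geostrophic balance gives V_g = (g/f)|∂Z/∂n|:
V_g = 9.81 × 9.82×10⁻⁵ / 1.32×10⁻⁴ = 7.29 m/s
Converting: 7.29 m/s × 1.944 = 14.2 knots

14.2 knots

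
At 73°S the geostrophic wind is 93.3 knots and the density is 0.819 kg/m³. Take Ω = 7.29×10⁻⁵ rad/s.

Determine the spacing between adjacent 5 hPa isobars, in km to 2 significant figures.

91 km

Coriolis parameter at 73°S:
f = 2Ω sin φ = 2 × 7.29×10⁻⁵ × sin 73° = 1.39×10⁻⁴ s⁻¹
Wind speed in SI: 93.3 knots = 48.0 m/s
Geostrophic balance rearranged: |∂P/∂n| = f ρ V_g
|∂P/∂n| = 1.39×10⁻⁴ × 0.819 × 48.0 = 5.48×10⁻³ Pa/m
Isobar spacing: Δn = ΔP/|∂P/∂n| = 500 Pa / 5.48×10⁻³ Pa/m = 91225 m ≈ 91 km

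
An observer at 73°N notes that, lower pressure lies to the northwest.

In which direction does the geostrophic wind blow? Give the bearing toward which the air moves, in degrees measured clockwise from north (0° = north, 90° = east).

The pressure-gradient force points toward the northwest (bearing 315°).
Geostrophic balance: in the Northern Hemisphere the Coriolis force deflects motion to the right, so the geostrophic wind blows 90° to the right of the pressure-gradient force (low pressure on the left).
Rotating 315° by 90° clockwise gives 045° — the wind blows toward the northeast.

045°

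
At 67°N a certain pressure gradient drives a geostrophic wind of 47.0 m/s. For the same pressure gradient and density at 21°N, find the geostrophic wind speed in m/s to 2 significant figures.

With the same pressure gradient and density, V_g ∝ 1/f ∝ 1/sin φ.
V₂ = V₁ · sin φ₁ / sin φ₂ = 47.0 × sin 67° / sin 21°
V₂ = 47.0 × 0.9205/0.3584 = 120 m/s

120 m/s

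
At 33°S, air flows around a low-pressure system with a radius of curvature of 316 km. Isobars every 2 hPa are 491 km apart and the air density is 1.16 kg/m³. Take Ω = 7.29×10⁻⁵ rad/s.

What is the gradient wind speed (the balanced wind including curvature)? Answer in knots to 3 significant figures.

Coriolis parameter at 33°S:
f = 2Ω sin φ = 2 × 7.29×10⁻⁵ × sin 33° = 7.94×10⁻⁵ s⁻¹
Pressure gradient: |∂P/∂n| = 200 Pa / 491000 m = 4.07×10⁻⁴ Pa/m
Geostrophic speed: V_g = |∂P/∂n|/(fρ) = 4.07×10⁻⁴/(7.94×10⁻⁵ × 1.16) = 4.42 m/s
Around a low, centrifugal force acts outward with Coriolis, so pressure-gradient force balances both:
(1/ρ)|∂P/∂n| = fV + V²/R  →  V² + fR·V − fR·V_g = 0
With fR = 7.94×10⁻⁵ × 316×10³ m = 25.1 m/s:
V = [−fR + √((fR)² + 4 fR V_g)]/2 = [−25.1 + √(25.1² + 4×25.1×4.42)]/2 = 3.84 m/s
Subgeostrophic (V < V_g = 4.42 m/s), as expected around a low.
Converting: 3.84 m/s × 1.944 = 7.46 knots

7.46 knots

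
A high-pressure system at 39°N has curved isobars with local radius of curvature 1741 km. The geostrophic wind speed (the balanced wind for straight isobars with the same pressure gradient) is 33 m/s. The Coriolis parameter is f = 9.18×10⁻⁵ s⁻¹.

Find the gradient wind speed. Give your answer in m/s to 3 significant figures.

46.6 m/s

Around a high, pressure-gradient force acts outward with centrifugal, so Coriolis balances both:
fV = (1/ρ)|∂P/∂n| + V²/R  →  V² − fR·V + fR·V_g = 0
With fR = 9.18×10⁻⁵ × 1741×10³ m = 160 m/s:
V = [fR − √((fR)² − 4 fR V_g)]/2 = [160 − √(160² − 4×160×33)]/2 = 46.6 m/s
Supergeostrophic (V > V_g = 33 m/s), as expected around a high.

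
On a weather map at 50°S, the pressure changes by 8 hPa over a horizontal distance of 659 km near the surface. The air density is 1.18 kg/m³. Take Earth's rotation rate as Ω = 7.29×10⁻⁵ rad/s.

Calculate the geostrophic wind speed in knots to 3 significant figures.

Coriolis parameter at 50°S:
f = 2Ω sin φ = 2 × 7.29×10⁻⁵ × sin 50° = 1.12×10⁻⁴ s⁻¹
Pressure gradient: |∂P/∂n| = 800 Pa / 659000 m = 1.21×10⁻³ Pa/m
Geostrophic balance (pressure-gradient force = Coriolis force):
V_g = (1/(fρ)) |∂P/∂n| = 1.21×10⁻³ / (1.12×10⁻⁴ × 1.18) = 9.21 m/s
Converting: 9.21 m/s × 1.944 = 17.9 knots

17.9 knots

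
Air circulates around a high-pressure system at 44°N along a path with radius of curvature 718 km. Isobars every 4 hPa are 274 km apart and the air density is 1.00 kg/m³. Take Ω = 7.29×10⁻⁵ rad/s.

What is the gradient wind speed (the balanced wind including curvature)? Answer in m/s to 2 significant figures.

Coriolis parameter at 44°N:
f = 2Ω sin φ = 2 × 7.29×10⁻⁵ × sin 44° = 1.01×10⁻⁴ s⁻¹
Pressure gradient: |∂P/∂n| = 400 Pa / 274000 m = 1.46×10⁻³ Pa/m
Geostrophic speed: V_g = |∂P/∂n|/(fρ) = 1.46×10⁻³/(1.01×10⁻⁴ × 1.00) = 14.4 m/s
Around a high, pressure-gradient force acts outward with centrifugal, so Coriolis balances both:
fV = (1/ρ)|∂P/∂n| + V²/R  →  V² − fR·V + fR·V_g = 0
With fR = 1.01×10⁻⁴ × 718×10³ m = 72.7 m/s:
V = [fR − √((fR)² − 4 fR V_g)]/2 = [72.7 − √(72.7² − 4×72.7×14.4)]/2 = 19.8 m/s
Supergeostrophic (V > V_g = 14.4 m/s), as expected around a high.

20 m/s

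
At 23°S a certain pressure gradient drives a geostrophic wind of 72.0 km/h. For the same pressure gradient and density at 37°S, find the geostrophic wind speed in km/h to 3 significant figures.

With the same pressure gradient and density, V_g ∝ 1/f ∝ 1/sin φ.
V₂ = V₁ · sin φ₁ / sin φ₂ = 72.0 × sin 23° / sin 37°
V₂ = 72.0 × 0.3907/0.6018 = 46.7 km/h

46.7 km/h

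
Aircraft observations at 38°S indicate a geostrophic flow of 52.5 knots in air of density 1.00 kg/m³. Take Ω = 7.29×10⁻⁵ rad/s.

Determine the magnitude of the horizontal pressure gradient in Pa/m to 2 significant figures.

Coriolis parameter at 38°S:
f = 2Ω sin φ = 2 × 7.29×10⁻⁵ × sin 38° = 8.98×10⁻⁵ s⁻¹
Wind speed in SI: 52.5 knots = 27.0 m/s
Geostrophic balance rearranged: |∂P/∂n| = f ρ V_g
|∂P/∂n| = 8.98×10⁻⁵ × 1.00 × 27.0 = 2.42×10⁻³ Pa/m

2.4×10⁻³ Pa/m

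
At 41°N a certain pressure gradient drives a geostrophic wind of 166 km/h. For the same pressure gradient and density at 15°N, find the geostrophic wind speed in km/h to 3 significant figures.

With the same pressure gradient and density, V_g ∝ 1/f ∝ 1/sin φ.
V₂ = V₁ · sin φ₁ / sin φ₂ = 166 × sin 41° / sin 15°
V₂ = 166 × 0.6561/0.2588 = 421 km/h

421 km/h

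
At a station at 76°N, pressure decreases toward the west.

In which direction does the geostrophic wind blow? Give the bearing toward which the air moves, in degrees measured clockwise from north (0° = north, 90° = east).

000°

The pressure-gradient force points toward the west (bearing 270°).
Geostrophic balance: in the Northern Hemisphere the Coriolis force deflects motion to the right, so the geostrophic wind blows 90° to the right of the pressure-gradient force (low pressure on the left).
Rotating 270° by 90° clockwise gives 000° — the wind blows toward the north.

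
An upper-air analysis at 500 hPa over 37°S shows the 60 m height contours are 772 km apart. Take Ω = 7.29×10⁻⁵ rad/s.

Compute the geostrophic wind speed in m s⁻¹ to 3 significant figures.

Coriolis parameter at 37°S:
f = 2Ω sin φ = 2 × 7.29×10⁻⁵ × sin 37° = 8.77×10⁻⁵ s⁻¹
Height gradient: |∂Z/∂n| = 60 m / 772000 m = 7.77×10⁻⁵
On a pressure surface, geostrophic balance gives V_g = (g/f)|∂Z/∂n|:
V_g = 9.81 × 7.77×10⁻⁵ / 8.77×10⁻⁵ = 8.69 m/s

8.69 m s⁻¹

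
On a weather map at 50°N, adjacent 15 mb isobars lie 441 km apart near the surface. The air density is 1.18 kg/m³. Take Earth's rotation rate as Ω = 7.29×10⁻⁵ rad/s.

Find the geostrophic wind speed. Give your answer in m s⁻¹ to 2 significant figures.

Coriolis parameter at 50°N:
f = 2Ω sin φ = 2 × 7.29×10⁻⁵ × sin 50° = 1.12×10⁻⁴ s⁻¹
Pressure gradient: |∂P/∂n| = 1500 Pa / 441000 m = 3.40×10⁻³ Pa/m
Geostrophic balance (pressure-gradient force = Coriolis force):
V_g = (1/(fρ)) |∂P/∂n| = 3.40×10⁻³ / (1.12×10⁻⁴ × 1.18) = 25.8 m/s

26 m s⁻¹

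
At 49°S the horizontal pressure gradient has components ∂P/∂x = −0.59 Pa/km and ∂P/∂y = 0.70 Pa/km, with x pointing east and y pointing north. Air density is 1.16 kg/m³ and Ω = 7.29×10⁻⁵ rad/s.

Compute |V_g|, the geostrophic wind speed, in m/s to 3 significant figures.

Coriolis parameter at 49°S:
f = 2Ω sin φ = 2 × 7.29×10⁻⁵ × sin 49° = 1.10×10⁻⁴ s⁻¹
In the Southern Hemisphere f is negative: f = −1.10×10⁻⁴ s⁻¹.
Component geostrophic relations (x east, y north):
u_g = −(1/(fρ)) ∂P/∂y,  v_g = (1/(fρ)) ∂P/∂x
u_g = −(0.70×10⁻³)/(−1.10×10⁻⁴ × 1.16) = 5.48 m/s;  v_g = (−0.59×10⁻³)/(−1.10×10⁻⁴ × 1.16) = 4.62 m/s
|V_g| = √(u_g² + v_g²) = 7.17 m/s

7.17 m/s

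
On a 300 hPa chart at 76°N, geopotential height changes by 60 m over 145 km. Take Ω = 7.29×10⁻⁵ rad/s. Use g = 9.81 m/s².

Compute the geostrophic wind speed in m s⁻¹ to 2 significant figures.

Coriolis parameter at 76°N:
f = 2Ω sin φ = 2 × 7.29×10⁻⁵ × sin 76° = 1.41×10⁻⁴ s⁻¹
Height gradient: |∂Z/∂n| = 60 m / 145000 m = 4.14×10⁻⁴
On a pressure surface, geostrophic balance gives V_g = (g/f)|∂Z/∂n|:
V_g = 9.81 × 4.14×10⁻⁴ / 1.41×10⁻⁴ = 28.7 m/s

29 m s⁻¹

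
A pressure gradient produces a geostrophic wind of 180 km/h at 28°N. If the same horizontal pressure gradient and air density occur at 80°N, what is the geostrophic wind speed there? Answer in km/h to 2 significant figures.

86 km/h

With the same pressure gradient and density, V_g ∝ 1/f ∝ 1/sin φ.
V₂ = V₁ · sin φ₁ / sin φ₂ = 180 × sin 28° / sin 80°
V₂ = 180 × 0.4695/0.9848 = 86 km/h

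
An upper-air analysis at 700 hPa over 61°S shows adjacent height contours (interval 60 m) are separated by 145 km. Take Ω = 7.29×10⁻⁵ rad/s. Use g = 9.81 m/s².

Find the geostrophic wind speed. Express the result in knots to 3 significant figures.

Coriolis parameter at 61°S:
f = 2Ω sin φ = 2 × 7.29×10⁻⁵ × sin 61° = 1.28×10⁻⁴ s⁻¹
Height gradient: |∂Z/∂n| = 60 m / 145000 m = 4.14×10⁻⁴
On a pressure surface, geostrophic balance gives V_g = (g/f)|∂Z/∂n|:
V_g = 9.81 × 4.14×10⁻⁴ / 1.28×10⁻⁴ = 31.8 m/s
Converting: 31.8 m/s × 1.944 = 61.9 knots

61.9 knots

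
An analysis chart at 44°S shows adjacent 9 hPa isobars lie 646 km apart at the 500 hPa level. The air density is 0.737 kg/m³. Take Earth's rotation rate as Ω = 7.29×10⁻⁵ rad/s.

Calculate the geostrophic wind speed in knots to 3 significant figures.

36.3 knots

Coriolis parameter at 44°S:
f = 2Ω sin φ = 2 × 7.29×10⁻⁵ × sin 44° = 1.01×10⁻⁴ s⁻¹
Pressure gradient: |∂P/∂n| = 900 Pa / 646000 m = 1.39×10⁻³ Pa/m
Geostrophic balance (pressure-gradient force = Coriolis force):
V_g = (1/(fρ)) |∂P/∂n| = 1.39×10⁻³ / (1.01×10⁻⁴ × 0.737) = 18.7 m/s
Converting: 18.7 m/s × 1.944 = 36.3 knots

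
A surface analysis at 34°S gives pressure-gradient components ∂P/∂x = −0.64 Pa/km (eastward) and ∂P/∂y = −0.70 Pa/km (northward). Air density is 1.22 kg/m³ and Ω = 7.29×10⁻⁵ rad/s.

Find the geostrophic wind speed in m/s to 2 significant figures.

9.5 m/s

Coriolis parameter at 34°S:
f = 2Ω sin φ = 2 × 7.29×10⁻⁵ × sin 34° = 8.15×10⁻⁵ s⁻¹
In the Southern Hemisphere f is negative: f = −8.15×10⁻⁵ s⁻¹.
Component geostrophic relations (x east, y north):
u_g = −(1/(fρ)) ∂P/∂y,  v_g = (1/(fρ)) ∂P/∂x
u_g = −(−0.70×10⁻³)/(−8.15×10⁻⁵ × 1.22) = −7.04 m/s;  v_g = (−0.64×10⁻³)/(−8.15×10⁻⁵ × 1.22) = 6.43 m/s
|V_g| = √(u_g² + v_g²) = 9.54 m/s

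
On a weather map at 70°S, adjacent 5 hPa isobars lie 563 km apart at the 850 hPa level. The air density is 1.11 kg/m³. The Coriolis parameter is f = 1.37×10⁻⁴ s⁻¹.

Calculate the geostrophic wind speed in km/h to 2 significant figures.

21 km/h

Pressure gradient: |∂P/∂n| = 500 Pa / 563000 m = 8.88×10⁻⁴ Pa/m
Geostrophic balance (pressure-gradient force = Coriolis force):
V_g = (1/(fρ)) |∂P/∂n| = 8.88×10⁻⁴ / (1.37×10⁻⁴ × 1.11) = 5.84 m/s
Converting: 5.84 m/s × 3.6 = 21 km/h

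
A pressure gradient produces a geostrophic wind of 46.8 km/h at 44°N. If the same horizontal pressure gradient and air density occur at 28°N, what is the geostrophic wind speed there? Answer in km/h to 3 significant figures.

With the same pressure gradient and density, V_g ∝ 1/f ∝ 1/sin φ.
V₂ = V₁ · sin φ₁ / sin φ₂ = 46.8 × sin 44° / sin 28°
V₂ = 46.8 × 0.6947/0.4695 = 69.2 km/h

69.2 km/h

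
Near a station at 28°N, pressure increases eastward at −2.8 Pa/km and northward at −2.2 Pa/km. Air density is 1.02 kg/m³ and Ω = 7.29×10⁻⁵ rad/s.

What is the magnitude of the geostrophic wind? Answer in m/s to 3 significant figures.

Coriolis parameter at 28°N:
f = 2Ω sin φ = 2 × 7.29×10⁻⁵ × sin 28° = 6.84×10⁻⁵ s⁻¹
Component geostrophic relations (x east, y north):
u_g = −(1/(fρ)) ∂P/∂y,  v_g = (1/(fρ)) ∂P/∂x
u_g = −(−2.2×10⁻³)/(6.84×10⁻⁵ × 1.02) = 31.5 m/s;  v_g = (−2.8×10⁻³)/(6.84×10⁻⁵ × 1.02) = −40.1 m/s
|V_g| = √(u_g² + v_g²) = 51.0 m/s

51.0 m/s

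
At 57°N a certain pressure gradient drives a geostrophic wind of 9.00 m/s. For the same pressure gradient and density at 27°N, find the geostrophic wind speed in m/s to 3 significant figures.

With the same pressure gradient and density, V_g ∝ 1/f ∝ 1/sin φ.
V₂ = V₁ · sin φ₁ / sin φ₂ = 9.00 × sin 57° / sin 27°
V₂ = 9.00 × 0.8387/0.4540 = 16.6 m/s

16.6 m/s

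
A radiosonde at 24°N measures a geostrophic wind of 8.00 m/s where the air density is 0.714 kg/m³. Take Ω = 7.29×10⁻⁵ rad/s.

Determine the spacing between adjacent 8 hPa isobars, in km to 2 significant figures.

Coriolis parameter at 24°N:
f = 2Ω sin φ = 2 × 7.29×10⁻⁵ × sin 24° = 5.93×10⁻⁵ s⁻¹
Geostrophic balance rearranged: |∂P/∂n| = f ρ V_g
|∂P/∂n| = 5.93×10⁻⁵ × 0.714 × 8.00 = 3.39×10⁻⁴ Pa/m
Isobar spacing: Δn = ΔP/|∂P/∂n| = 800 Pa / 3.39×10⁻⁴ Pa/m = 2361734 m ≈ 2400 km

2400 km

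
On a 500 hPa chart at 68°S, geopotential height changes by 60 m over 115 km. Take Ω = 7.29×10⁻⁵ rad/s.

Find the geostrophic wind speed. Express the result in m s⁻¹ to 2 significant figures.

38 m s⁻¹

Coriolis parameter at 68°S:
f = 2Ω sin φ = 2 × 7.29×10⁻⁵ × sin 68° = 1.35×10⁻⁴ s⁻¹
Height gradient: |∂Z/∂n| = 60 m / 115000 m = 5.22×10⁻⁴
On a pressure surface, geostrophic balance gives V_g = (g/f)|∂Z/∂n|:
V_g = 9.81 × 5.22×10⁻⁴ / 1.35×10⁻⁴ = 37.9 m/s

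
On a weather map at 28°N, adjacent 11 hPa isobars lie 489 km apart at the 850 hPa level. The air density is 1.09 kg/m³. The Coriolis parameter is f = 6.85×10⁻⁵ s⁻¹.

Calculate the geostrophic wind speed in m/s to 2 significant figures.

30 m/s

Pressure gradient: |∂P/∂n| = 1100 Pa / 489000 m = 2.25×10⁻³ Pa/m
Geostrophic balance (pressure-gradient force = Coriolis force):
V_g = (1/(fρ)) |∂P/∂n| = 2.25×10⁻³ / (6.85×10⁻⁵ × 1.09) = 30.1 m/s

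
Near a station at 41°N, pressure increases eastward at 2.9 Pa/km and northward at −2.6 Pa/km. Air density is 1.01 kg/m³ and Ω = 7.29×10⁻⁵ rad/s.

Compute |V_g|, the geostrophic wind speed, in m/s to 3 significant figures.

Coriolis parameter at 41°N:
f = 2Ω sin φ = 2 × 7.29×10⁻⁵ × sin 41° = 9.57×10⁻⁵ s⁻¹
Component geostrophic relations (x east, y north):
u_g = −(1/(fρ)) ∂P/∂y,  v_g = (1/(fρ)) ∂P/∂x
u_g = −(−2.6×10⁻³)/(9.57×10⁻⁵ × 1.01) = 26.9 m/s;  v_g = (2.9×10⁻³)/(9.57×10⁻⁵ × 1.01) = 30.0 m/s
|V_g| = √(u_g² + v_g²) = 40.3 m/s

40.3 m/s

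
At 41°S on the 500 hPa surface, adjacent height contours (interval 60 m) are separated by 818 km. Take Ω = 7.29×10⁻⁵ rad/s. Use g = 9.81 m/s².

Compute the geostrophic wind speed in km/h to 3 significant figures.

27.1 km/h

Coriolis parameter at 41°S:
f = 2Ω sin φ = 2 × 7.29×10⁻⁵ × sin 41° = 9.57×10⁻⁵ s⁻¹
Height gradient: |∂Z/∂n| = 60 m / 818000 m = 7.33×10⁻⁵
On a pressure surface, geostrophic balance gives V_g = (g/f)|∂Z/∂n|:
V_g = 9.81 × 7.33×10⁻⁵ / 9.57×10⁻⁵ = 7.52 m/s
Converting: 7.52 m/s × 3.6 = 27.1 km/h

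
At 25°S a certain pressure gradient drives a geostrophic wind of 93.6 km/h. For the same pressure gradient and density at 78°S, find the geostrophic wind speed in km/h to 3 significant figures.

With the same pressure gradient and density, V_g ∝ 1/f ∝ 1/sin φ.
V₂ = V₁ · sin φ₁ / sin φ₂ = 93.6 × sin 25° / sin 78°
V₂ = 93.6 × 0.4226/0.9781 = 40.4 km/h

40.4 km/h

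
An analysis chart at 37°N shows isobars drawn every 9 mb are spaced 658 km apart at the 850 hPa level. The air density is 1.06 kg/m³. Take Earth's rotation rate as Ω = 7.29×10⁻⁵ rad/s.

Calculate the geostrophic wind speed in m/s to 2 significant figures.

15 m/s

Coriolis parameter at 37°N:
f = 2Ω sin φ = 2 × 7.29×10⁻⁵ × sin 37° = 8.77×10⁻⁵ s⁻¹
Pressure gradient: |∂P/∂n| = 900 Pa / 658000 m = 1.37×10⁻³ Pa/m
Geostrophic balance (pressure-gradient force = Coriolis force):
V_g = (1/(fρ)) |∂P/∂n| = 1.37×10⁻³ / (8.77×10⁻⁵ × 1.06) = 14.7 m/s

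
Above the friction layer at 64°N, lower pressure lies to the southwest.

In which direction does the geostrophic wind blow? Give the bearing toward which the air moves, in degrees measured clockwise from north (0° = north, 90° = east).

315°

The pressure-gradient force points toward the southwest (bearing 225°).
Geostrophic balance: in the Northern Hemisphere the Coriolis force deflects motion to the right, so the geostrophic wind blows 90° to the right of the pressure-gradient force (low pressure on the left).
Rotating 225° by 90° clockwise gives 315° — the wind blows toward the northwest.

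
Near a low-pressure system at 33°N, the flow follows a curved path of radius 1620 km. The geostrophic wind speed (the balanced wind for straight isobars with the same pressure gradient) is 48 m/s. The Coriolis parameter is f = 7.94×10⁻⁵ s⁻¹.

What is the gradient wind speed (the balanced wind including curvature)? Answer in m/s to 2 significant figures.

37 m/s

Around a low, centrifugal force acts outward with Coriolis, so pressure-gradient force balances both:
(1/ρ)|∂P/∂n| = fV + V²/R  →  V² + fR·V − fR·V_g = 0
With fR = 7.94×10⁻⁵ × 1620×10³ m = 129 m/s:
V = [−fR + √((fR)² + 4 fR V_g)]/2 = [−129 + √(129² + 4×129×48)]/2 = 37.2 m/s
Subgeostrophic (V < V_g = 48 m/s), as expected around a low.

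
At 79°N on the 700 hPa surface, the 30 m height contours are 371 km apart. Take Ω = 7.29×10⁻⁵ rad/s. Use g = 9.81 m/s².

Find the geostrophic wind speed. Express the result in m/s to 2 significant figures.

5.5 m/s

Coriolis parameter at 79°N:
f = 2Ω sin φ = 2 × 7.29×10⁻⁵ × sin 79° = 1.43×10⁻⁴ s⁻¹
Height gradient: |∂Z/∂n| = 30 m / 371000 m = 8.09×10⁻⁵
On a pressure surface, geostrophic balance gives V_g = (g/f)|∂Z/∂n|:
V_g = 9.81 × 8.09×10⁻⁵ / 1.43×10⁻⁴ = 5.54 m/s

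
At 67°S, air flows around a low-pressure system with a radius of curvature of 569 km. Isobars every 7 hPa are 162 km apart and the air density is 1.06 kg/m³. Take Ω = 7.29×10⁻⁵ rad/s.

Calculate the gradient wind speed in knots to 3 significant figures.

Coriolis parameter at 67°S:
f = 2Ω sin φ = 2 × 7.29×10⁻⁵ × sin 67° = 1.34×10⁻⁴ s⁻¹
Pressure gradient: |∂P/∂n| = 700 Pa / 162000 m = 4.32×10⁻³ Pa/m
Geostrophic speed: V_g = |∂P/∂n|/(fρ) = 4.32×10⁻³/(1.34×10⁻⁴ × 1.06) = 30.4 m/s
Around a low, centrifugal force acts outward with Coriolis, so pressure-gradient force balances both:
(1/ρ)|∂P/∂n| = fV + V²/R  →  V² + fR·V − fR·V_g = 0
With fR = 1.34×10⁻⁴ × 569×10³ m = 76.4 m/s:
V = [−fR + √((fR)² + 4 fR V_g)]/2 = [−76.4 + √(76.4² + 4×76.4×30.4)]/2 = 23.3 m/s
Subgeostrophic (V < V_g = 30.4 m/s), as expected around a low.
Converting: 23.3 m/s × 1.944 = 45.2 knots

45.2 knots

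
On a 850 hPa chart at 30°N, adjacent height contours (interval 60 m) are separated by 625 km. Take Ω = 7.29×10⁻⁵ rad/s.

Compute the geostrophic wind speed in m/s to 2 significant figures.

13 m/s

Coriolis parameter at 30°N:
f = 2Ω sin φ = 2 × 7.29×10⁻⁵ × sin 30° = 7.29×10⁻⁵ s⁻¹
Height gradient: |∂Z/∂n| = 60 m / 625000 m = 9.60×10⁻⁵
On a pressure surface, geostrophic balance gives V_g = (g/f)|∂Z/∂n|:
V_g = 9.81 × 9.60×10⁻⁵ / 7.29×10⁻⁵ = 12.9 m/s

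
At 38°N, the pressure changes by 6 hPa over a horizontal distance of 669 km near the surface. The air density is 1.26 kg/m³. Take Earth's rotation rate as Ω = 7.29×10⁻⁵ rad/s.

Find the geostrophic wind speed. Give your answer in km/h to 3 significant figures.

Coriolis parameter at 38°N:
f = 2Ω sin φ = 2 × 7.29×10⁻⁵ × sin 38° = 8.98×10⁻⁵ s⁻¹
Pressure gradient: |∂P/∂n| = 600 Pa / 669000 m = 8.97×10⁻⁴ Pa/m
Geostrophic balance (pressure-gradient force = Coriolis force):
V_g = (1/(fρ)) |∂P/∂n| = 8.97×10⁻⁴ / (8.98×10⁻⁵ × 1.26) = 7.93 m/s
Converting: 7.93 m/s × 3.6 = 28.5 km/h

28.5 km/h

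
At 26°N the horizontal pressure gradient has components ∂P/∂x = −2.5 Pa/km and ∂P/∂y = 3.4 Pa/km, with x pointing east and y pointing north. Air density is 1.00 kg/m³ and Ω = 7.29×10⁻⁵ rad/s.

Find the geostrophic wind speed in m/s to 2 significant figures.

Coriolis parameter at 26°N:
f = 2Ω sin φ = 2 × 7.29×10⁻⁵ × sin 26° = 6.39×10⁻⁵ s⁻¹
Component geostrophic relations (x east, y north):
u_g = −(1/(fρ)) ∂P/∂y,  v_g = (1/(fρ)) ∂P/∂x
u_g = −(3.4×10⁻³)/(6.39×10⁻⁵ × 1.00) = −53.2 m/s;  v_g = (−2.5×10⁻³)/(6.39×10⁻⁵ × 1.00) = −39.1 m/s
|V_g| = √(u_g² + v_g²) = 66.0 m/s

66 m/s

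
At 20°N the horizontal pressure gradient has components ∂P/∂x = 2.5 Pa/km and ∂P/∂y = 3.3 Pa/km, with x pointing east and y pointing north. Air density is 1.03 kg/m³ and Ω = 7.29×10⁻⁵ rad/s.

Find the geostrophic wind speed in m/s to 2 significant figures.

Coriolis parameter at 20°N:
f = 2Ω sin φ = 2 × 7.29×10⁻⁵ × sin 20° = 4.99×10⁻⁵ s⁻¹
Component geostrophic relations (x east, y north):
u_g = −(1/(fρ)) ∂P/∂y,  v_g = (1/(fρ)) ∂P/∂x
u_g = −(3.3×10⁻³)/(4.99×10⁻⁵ × 1.03) = −64.2 m/s;  v_g = (2.5×10⁻³)/(4.99×10⁻⁵ × 1.03) = 48.7 m/s
|V_g| = √(u_g² + v_g²) = 80.6 m/s

81 m/s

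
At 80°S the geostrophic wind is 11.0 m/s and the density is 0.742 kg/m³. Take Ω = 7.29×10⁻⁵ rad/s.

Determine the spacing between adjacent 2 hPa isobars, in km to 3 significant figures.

Coriolis parameter at 80°S:
f = 2Ω sin φ = 2 × 7.29×10⁻⁵ × sin 80° = 1.44×10⁻⁴ s⁻¹
Geostrophic balance rearranged: |∂P/∂n| = f ρ V_g
|∂P/∂n| = 1.44×10⁻⁴ × 0.742 × 11.0 = 1.17×10⁻³ Pa/m
Isobar spacing: Δn = ΔP/|∂P/∂n| = 200 Pa / 1.17×10⁻³ Pa/m = 170657 m ≈ 171 km

171 km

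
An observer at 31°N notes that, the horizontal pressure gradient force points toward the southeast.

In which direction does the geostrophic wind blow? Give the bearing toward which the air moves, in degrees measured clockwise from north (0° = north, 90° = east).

225°

The pressure-gradient force points toward the southeast (bearing 135°).
Geostrophic balance: in the Northern Hemisphere the Coriolis force deflects motion to the right, so the geostrophic wind blows 90° to the right of the pressure-gradient force (low pressure on the left).
Rotating 135° by 90° clockwise gives 225° — the wind blows toward the southwest.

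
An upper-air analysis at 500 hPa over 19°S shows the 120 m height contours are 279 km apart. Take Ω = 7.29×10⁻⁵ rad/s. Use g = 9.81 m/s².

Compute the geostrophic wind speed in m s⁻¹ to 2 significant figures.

Coriolis parameter at 19°S:
f = 2Ω sin φ = 2 × 7.29×10⁻⁵ × sin 19° = 4.75×10⁻⁵ s⁻¹
Height gradient: |∂Z/∂n| = 120 m / 279000 m = 4.30×10⁻⁴
On a pressure surface, geostrophic balance gives V_g = (g/f)|∂Z/∂n|:
V_g = 9.81 × 4.30×10⁻⁴ / 4.75×10⁻⁵ = 88.9 m/s

89 m s⁻¹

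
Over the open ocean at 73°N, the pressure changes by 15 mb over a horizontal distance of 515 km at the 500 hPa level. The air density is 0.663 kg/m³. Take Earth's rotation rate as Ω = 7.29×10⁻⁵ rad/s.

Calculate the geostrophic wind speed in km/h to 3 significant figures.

113 km/h

Coriolis parameter at 73°N:
f = 2Ω sin φ = 2 × 7.29×10⁻⁵ × sin 73° = 1.39×10⁻⁴ s⁻¹
Pressure gradient: |∂P/∂n| = 1500 Pa / 515000 m = 2.91×10⁻³ Pa/m
Geostrophic balance (pressure-gradient force = Coriolis force):
V_g = (1/(fρ)) |∂P/∂n| = 2.91×10⁻³ / (1.39×10⁻⁴ × 0.663) = 31.5 m/s
Converting: 31.5 m/s × 3.6 = 113 km/h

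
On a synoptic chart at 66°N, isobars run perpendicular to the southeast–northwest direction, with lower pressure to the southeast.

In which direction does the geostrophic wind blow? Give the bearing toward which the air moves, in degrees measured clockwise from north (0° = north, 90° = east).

225°

The pressure-gradient force points toward the southeast (bearing 135°).
Geostrophic balance: in the Northern Hemisphere the Coriolis force deflects motion to the right, so the geostrophic wind blows 90° to the right of the pressure-gradient force (low pressure on the left).
Rotating 135° by 90° clockwise gives 225° — the wind blows toward the southwest.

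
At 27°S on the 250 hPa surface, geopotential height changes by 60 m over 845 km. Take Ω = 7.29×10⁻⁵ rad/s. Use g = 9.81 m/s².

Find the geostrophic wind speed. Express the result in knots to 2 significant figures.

Coriolis parameter at 27°S:
f = 2Ω sin φ = 2 × 7.29×10⁻⁵ × sin 27° = 6.62×10⁻⁵ s⁻¹
Height gradient: |∂Z/∂n| = 60 m / 845000 m = 7.10×10⁻⁵
On a pressure surface, geostrophic balance gives V_g = (g/f)|∂Z/∂n|:
V_g = 9.81 × 7.10×10⁻⁵ / 6.62×10⁻⁵ = 10.5 m/s
Converting: 10.5 m/s × 1.944 = 20 knots

20 knots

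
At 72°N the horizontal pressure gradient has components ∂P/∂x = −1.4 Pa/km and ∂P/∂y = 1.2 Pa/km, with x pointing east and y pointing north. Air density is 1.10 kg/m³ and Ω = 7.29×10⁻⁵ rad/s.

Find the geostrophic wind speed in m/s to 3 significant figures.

Coriolis parameter at 72°N:
f = 2Ω sin φ = 2 × 7.29×10⁻⁵ × sin 72° = 1.39×10⁻⁴ s⁻¹
Component geostrophic relations (x east, y north):
u_g = −(1/(fρ)) ∂P/∂y,  v_g = (1/(fρ)) ∂P/∂x
u_g = −(1.2×10⁻³)/(1.39×10⁻⁴ × 1.10) = −7.87 m/s;  v_g = (−1.4×10⁻³)/(1.39×10⁻⁴ × 1.10) = −9.18 m/s
|V_g| = √(u_g² + v_g²) = 12.1 m/s

12.1 m/s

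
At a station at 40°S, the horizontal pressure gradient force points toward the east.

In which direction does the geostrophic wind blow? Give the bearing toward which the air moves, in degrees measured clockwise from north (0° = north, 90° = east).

The pressure-gradient force points toward the east (bearing 090°).
Geostrophic balance: in the Southern Hemisphere the Coriolis force deflects motion to the left, so the geostrophic wind blows 90° to the left of the pressure-gradient force (low pressure on the right).
Rotating 090° by 90° counterclockwise gives 000° — the wind blows toward the north.

000°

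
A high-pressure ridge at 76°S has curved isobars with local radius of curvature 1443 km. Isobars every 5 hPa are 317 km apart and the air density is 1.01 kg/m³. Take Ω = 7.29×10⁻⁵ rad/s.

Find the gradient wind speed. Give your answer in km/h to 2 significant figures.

Coriolis parameter at 76°S:
f = 2Ω sin φ = 2 × 7.29×10⁻⁵ × sin 76° = 1.41×10⁻⁴ s⁻¹
Pressure gradient: |∂P/∂n| = 500 Pa / 317000 m = 1.58×10⁻³ Pa/m
Geostrophic speed: V_g = |∂P/∂n|/(fρ) = 1.58×10⁻³/(1.41×10⁻⁴ × 1.01) = 11.0 m/s
Around a high, pressure-gradient force acts outward with centrifugal, so Coriolis balances both:
fV = (1/ρ)|∂P/∂n| + V²/R  →  V² − fR·V + fR·V_g = 0
With fR = 1.41×10⁻⁴ × 1443×10³ m = 204 m/s:
V = [fR − √((fR)² − 4 fR V_g)]/2 = [204 − √(204² − 4×204×11)]/2 = 11.7 m/s
Supergeostrophic (V > V_g = 11 m/s), as expected around a high.
Converting: 11.7 m/s × 3.6 = 42 km/h

42 km/h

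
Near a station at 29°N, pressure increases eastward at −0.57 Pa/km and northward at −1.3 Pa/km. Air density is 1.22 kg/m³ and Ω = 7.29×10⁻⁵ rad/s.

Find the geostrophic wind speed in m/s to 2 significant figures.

Coriolis parameter at 29°N:
f = 2Ω sin φ = 2 × 7.29×10⁻⁵ × sin 29° = 7.07×10⁻⁵ s⁻¹
Component geostrophic relations (x east, y north):
u_g = −(1/(fρ)) ∂P/∂y,  v_g = (1/(fρ)) ∂P/∂x
u_g = −(−1.3×10⁻³)/(7.07×10⁻⁵ × 1.22) = 15.1 m/s;  v_g = (−0.57×10⁻³)/(7.07×10⁻⁵ × 1.22) = −6.61 m/s
|V_g| = √(u_g² + v_g²) = 16.5 m/s

16 m/s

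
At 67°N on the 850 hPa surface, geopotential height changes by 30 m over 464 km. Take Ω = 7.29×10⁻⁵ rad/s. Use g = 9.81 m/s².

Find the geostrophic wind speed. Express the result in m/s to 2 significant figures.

4.7 m/s

Coriolis parameter at 67°N:
f = 2Ω sin φ = 2 × 7.29×10⁻⁵ × sin 67° = 1.34×10⁻⁴ s⁻¹
Height gradient: |∂Z/∂n| = 30 m / 464000 m = 6.47×10⁻⁵
On a pressure surface, geostrophic balance gives V_g = (g/f)|∂Z/∂n|:
V_g = 9.81 × 6.47×10⁻⁵ / 1.34×10⁻⁴ = 4.73 m/s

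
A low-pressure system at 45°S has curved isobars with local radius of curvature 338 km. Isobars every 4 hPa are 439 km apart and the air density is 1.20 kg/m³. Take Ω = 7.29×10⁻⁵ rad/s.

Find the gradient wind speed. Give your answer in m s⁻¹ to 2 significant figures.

6.2 m s⁻¹

Coriolis parameter at 45°S:
f = 2Ω sin φ = 2 × 7.29×10⁻⁵ × sin 45° = 1.03×10⁻⁴ s⁻¹
Pressure gradient: |∂P/∂n| = 400 Pa / 439000 m = 9.11×10⁻⁴ Pa/m
Geostrophic speed: V_g = |∂P/∂n|/(fρ) = 9.11×10⁻⁴/(1.03×10⁻⁴ × 1.20) = 7.36 m/s
Around a low, centrifugal force acts outward with Coriolis, so pressure-gradient force balances both:
(1/ρ)|∂P/∂n| = fV + V²/R  →  V² + fR·V − fR·V_g = 0
With fR = 1.03×10⁻⁴ × 338×10³ m = 34.8 m/s:
V = [−fR + √((fR)² + 4 fR V_g)]/2 = [−34.8 + √(34.8² + 4×34.8×7.36)]/2 = 6.25 m/s
Subgeostrophic (V < V_g = 7.36 m/s), as expected around a low.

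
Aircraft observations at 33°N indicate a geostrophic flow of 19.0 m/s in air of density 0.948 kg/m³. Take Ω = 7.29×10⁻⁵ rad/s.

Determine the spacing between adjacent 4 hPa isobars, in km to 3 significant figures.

Coriolis parameter at 33°N:
f = 2Ω sin φ = 2 × 7.29×10⁻⁵ × sin 33° = 7.94×10⁻⁵ s⁻¹
Geostrophic balance rearranged: |∂P/∂n| = f ρ V_g
|∂P/∂n| = 7.94×10⁻⁵ × 0.948 × 19.0 = 1.43×10⁻³ Pa/m
Isobar spacing: Δn = ΔP/|∂P/∂n| = 400 Pa / 1.43×10⁻³ Pa/m = 279661 m ≈ 280 km

280 km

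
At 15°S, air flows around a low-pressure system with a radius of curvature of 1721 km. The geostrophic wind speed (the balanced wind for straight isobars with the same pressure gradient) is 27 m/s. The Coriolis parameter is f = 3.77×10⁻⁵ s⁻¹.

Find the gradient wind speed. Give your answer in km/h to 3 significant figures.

Around a low, centrifugal force acts outward with Coriolis, so pressure-gradient force balances both:
(1/ρ)|∂P/∂n| = fV + V²/R  →  V² + fR·V − fR·V_g = 0
With fR = 3.77×10⁻⁵ × 1721×10³ m = 64.9 m/s:
V = [−fR + √((fR)² + 4 fR V_g)]/2 = [−64.9 + √(64.9² + 4×64.9×27)]/2 = 20.5 m/s
Subgeostrophic (V < V_g = 27 m/s), as expected around a low.
Converting: 20.5 m/s × 3.6 = 73.9 km/h

73.9 km/h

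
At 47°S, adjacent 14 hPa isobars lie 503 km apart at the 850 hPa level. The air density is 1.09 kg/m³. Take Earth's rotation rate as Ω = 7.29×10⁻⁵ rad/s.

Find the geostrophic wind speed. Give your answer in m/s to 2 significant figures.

Coriolis parameter at 47°S:
f = 2Ω sin φ = 2 × 7.29×10⁻⁵ × sin 47° = 1.07×10⁻⁴ s⁻¹
Pressure gradient: |∂P/∂n| = 1400 Pa / 503000 m = 2.78×10⁻³ Pa/m
Geostrophic balance (pressure-gradient force = Coriolis force):
V_g = (1/(fρ)) |∂P/∂n| = 2.78×10⁻³ / (1.07×10⁻⁴ × 1.09) = 23.9 m/s

24 m/s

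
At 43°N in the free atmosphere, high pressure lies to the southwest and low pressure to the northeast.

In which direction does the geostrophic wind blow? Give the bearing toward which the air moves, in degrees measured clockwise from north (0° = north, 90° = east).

The pressure-gradient force points toward the northeast (bearing 045°).
Geostrophic balance: in the Northern Hemisphere the Coriolis force deflects motion to the right, so the geostrophic wind blows 90° to the right of the pressure-gradient force (low pressure on the left).
Rotating 045° by 90° clockwise gives 135° — the wind blows toward the southeast.

135°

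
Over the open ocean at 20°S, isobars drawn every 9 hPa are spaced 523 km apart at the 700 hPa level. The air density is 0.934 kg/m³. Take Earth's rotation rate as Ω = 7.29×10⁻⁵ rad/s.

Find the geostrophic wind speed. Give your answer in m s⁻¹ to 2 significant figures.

Coriolis parameter at 20°S:
f = 2Ω sin φ = 2 × 7.29×10⁻⁵ × sin 20° = 4.99×10⁻⁵ s⁻¹
Pressure gradient: |∂P/∂n| = 900 Pa / 523000 m = 1.72×10⁻³ Pa/m
Geostrophic balance (pressure-gradient force = Coriolis force):
V_g = (1/(fρ)) |∂P/∂n| = 1.72×10⁻³ / (4.99×10⁻⁵ × 0.934) = 36.9 m/s

37 m s⁻¹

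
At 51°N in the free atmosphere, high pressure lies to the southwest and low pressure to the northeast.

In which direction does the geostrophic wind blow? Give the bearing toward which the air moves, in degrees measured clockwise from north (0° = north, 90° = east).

135°

The pressure-gradient force points toward the northeast (bearing 045°).
Geostrophic balance: in the Northern Hemisphere the Coriolis force deflects motion to the right, so the geostrophic wind blows 90° to the right of the pressure-gradient force (low pressure on the left).
Rotating 045° by 90° clockwise gives 135° — the wind blows toward the southeast.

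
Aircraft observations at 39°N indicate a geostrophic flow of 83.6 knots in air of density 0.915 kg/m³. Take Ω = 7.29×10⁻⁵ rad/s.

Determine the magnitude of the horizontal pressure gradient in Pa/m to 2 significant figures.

Coriolis parameter at 39°N:
f = 2Ω sin φ = 2 × 7.29×10⁻⁵ × sin 39° = 9.18×10⁻⁵ s⁻¹
Wind speed in SI: 83.6 knots = 43.0 m/s
Geostrophic balance rearranged: |∂P/∂n| = f ρ V_g
|∂P/∂n| = 9.18×10⁻⁵ × 0.915 × 43.0 = 3.61×10⁻³ Pa/m

3.6×10⁻³ Pa/m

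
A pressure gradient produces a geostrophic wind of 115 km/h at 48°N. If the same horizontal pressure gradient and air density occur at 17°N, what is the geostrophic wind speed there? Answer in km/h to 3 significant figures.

With the same pressure gradient and density, V_g ∝ 1/f ∝ 1/sin φ.
V₂ = V₁ · sin φ₁ / sin φ₂ = 115 × sin 48° / sin 17°
V₂ = 115 × 0.7431/0.2924 = 292 km/h

292 km/h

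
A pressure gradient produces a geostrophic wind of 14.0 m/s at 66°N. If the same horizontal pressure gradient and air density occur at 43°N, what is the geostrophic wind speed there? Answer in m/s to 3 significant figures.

18.8 m/s

With the same pressure gradient and density, V_g ∝ 1/f ∝ 1/sin φ.
V₂ = V₁ · sin φ₁ / sin φ₂ = 14.0 × sin 66° / sin 43°
V₂ = 14.0 × 0.9135/0.6820 = 18.8 m/s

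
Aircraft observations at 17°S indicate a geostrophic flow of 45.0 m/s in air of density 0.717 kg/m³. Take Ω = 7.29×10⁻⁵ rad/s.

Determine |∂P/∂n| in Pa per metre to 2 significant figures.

Coriolis parameter at 17°S:
f = 2Ω sin φ = 2 × 7.29×10⁻⁵ × sin 17° = 4.26×10⁻⁵ s⁻¹
Geostrophic balance rearranged: |∂P/∂n| = f ρ V_g
|∂P/∂n| = 4.26×10⁻⁵ × 0.717 × 45.0 = 1.38×10⁻³ Pa/m

1.4×10⁻³ Pa/m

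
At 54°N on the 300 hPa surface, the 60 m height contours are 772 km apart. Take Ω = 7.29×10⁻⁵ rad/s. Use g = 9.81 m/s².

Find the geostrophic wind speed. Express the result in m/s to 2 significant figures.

6.5 m/s

Coriolis parameter at 54°N:
f = 2Ω sin φ = 2 × 7.29×10⁻⁵ × sin 54° = 1.18×10⁻⁴ s⁻¹
Height gradient: |∂Z/∂n| = 60 m / 772000 m = 7.77×10⁻⁵
On a pressure surface, geostrophic balance gives V_g = (g/f)|∂Z/∂n|:
V_g = 9.81 × 7.77×10⁻⁵ / 1.18×10⁻⁴ = 6.46 m/s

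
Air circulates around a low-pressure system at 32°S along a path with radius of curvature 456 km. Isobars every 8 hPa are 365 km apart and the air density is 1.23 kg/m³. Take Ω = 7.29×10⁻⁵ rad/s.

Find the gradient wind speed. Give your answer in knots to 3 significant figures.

Coriolis parameter at 32°S:
f = 2Ω sin φ = 2 × 7.29×10⁻⁵ × sin 32° = 7.73×10⁻⁵ s⁻¹
Pressure gradient: |∂P/∂n| = 800 Pa / 365000 m = 2.19×10⁻³ Pa/m
Geostrophic speed: V_g = |∂P/∂n|/(fρ) = 2.19×10⁻³/(7.73×10⁻⁵ × 1.23) = 23.1 m/s
Around a low, centrifugal force acts outward with Coriolis, so pressure-gradient force balances both:
(1/ρ)|∂P/∂n| = fV + V²/R  →  V² + fR·V − fR·V_g = 0
With fR = 7.73×10⁻⁵ × 456×10³ m = 35.2 m/s:
V = [−fR + √((fR)² + 4 fR V_g)]/2 = [−35.2 + √(35.2² + 4×35.2×23.1)]/2 = 15.9 m/s
Subgeostrophic (V < V_g = 23.1 m/s), as expected around a low.
Converting: 15.9 m/s × 1.944 = 30.9 knots

30.9 knots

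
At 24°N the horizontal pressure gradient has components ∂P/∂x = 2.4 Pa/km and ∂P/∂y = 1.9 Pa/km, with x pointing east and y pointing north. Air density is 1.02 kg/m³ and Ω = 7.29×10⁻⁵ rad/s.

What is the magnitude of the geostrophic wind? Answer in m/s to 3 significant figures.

50.6 m/s

Coriolis parameter at 24°N:
f = 2Ω sin φ = 2 × 7.29×10⁻⁵ × sin 24° = 5.93×10⁻⁵ s⁻¹
Component geostrophic relations (x east, y north):
u_g = −(1/(fρ)) ∂P/∂y,  v_g = (1/(fρ)) ∂P/∂x
u_g = −(1.9×10⁻³)/(5.93×10⁻⁵ × 1.02) = −31.4 m/s;  v_g = (2.4×10⁻³)/(5.93×10⁻⁵ × 1.02) = 39.7 m/s
|V_g| = √(u_g² + v_g²) = 50.6 m/s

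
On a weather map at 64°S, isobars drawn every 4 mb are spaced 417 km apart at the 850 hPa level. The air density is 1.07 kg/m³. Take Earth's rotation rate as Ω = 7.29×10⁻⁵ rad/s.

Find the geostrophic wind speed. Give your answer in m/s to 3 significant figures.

6.84 m/s

Coriolis parameter at 64°S:
f = 2Ω sin φ = 2 × 7.29×10⁻⁵ × sin 64° = 1.31×10⁻⁴ s⁻¹
Pressure gradient: |∂P/∂n| = 400 Pa / 417000 m = 9.59×10⁻⁴ Pa/m
Geostrophic balance (pressure-gradient force = Coriolis force):
V_g = (1/(fρ)) |∂P/∂n| = 9.59×10⁻⁴ / (1.31×10⁻⁴ × 1.07) = 6.84 m/s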